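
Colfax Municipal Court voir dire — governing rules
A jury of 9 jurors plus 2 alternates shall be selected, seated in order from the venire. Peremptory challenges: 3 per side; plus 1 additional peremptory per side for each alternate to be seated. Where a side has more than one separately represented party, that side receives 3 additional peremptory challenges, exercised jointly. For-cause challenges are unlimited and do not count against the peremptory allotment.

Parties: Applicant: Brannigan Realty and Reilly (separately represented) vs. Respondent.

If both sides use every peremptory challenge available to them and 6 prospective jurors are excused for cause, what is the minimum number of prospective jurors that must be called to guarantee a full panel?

30

Seats to fill: 9 + 2 alternates = 11.
Peremptories — Applicant: 3 + 1×2 + 3 = 8; Respondent: 3 + 1×2 = 5; total 13.
For-cause removals: 6.
Minimum venire: 11 + 13 + 6 = 30.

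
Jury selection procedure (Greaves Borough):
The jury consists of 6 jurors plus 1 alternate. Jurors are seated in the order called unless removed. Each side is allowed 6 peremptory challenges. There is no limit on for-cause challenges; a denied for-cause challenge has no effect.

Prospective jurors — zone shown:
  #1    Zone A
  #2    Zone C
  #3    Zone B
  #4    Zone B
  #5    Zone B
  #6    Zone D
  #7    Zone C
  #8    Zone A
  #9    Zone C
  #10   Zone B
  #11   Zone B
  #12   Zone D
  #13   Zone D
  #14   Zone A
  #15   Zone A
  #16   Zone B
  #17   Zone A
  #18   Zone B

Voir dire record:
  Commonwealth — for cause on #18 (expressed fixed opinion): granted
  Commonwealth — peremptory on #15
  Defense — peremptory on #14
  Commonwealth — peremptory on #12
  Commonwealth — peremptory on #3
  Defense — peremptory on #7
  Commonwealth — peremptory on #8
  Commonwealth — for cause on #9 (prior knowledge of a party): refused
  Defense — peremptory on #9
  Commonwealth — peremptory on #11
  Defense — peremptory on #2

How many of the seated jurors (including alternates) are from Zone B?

Removed: #2, #3, #7, #8, #9, #11, #12, #14, #15, #18.
Seated (7 incl. alternates): #1, #4, #5, #6, #10, #13, #16.
Of those, in Zone B: #4, #5, #10, #16 → 4.

4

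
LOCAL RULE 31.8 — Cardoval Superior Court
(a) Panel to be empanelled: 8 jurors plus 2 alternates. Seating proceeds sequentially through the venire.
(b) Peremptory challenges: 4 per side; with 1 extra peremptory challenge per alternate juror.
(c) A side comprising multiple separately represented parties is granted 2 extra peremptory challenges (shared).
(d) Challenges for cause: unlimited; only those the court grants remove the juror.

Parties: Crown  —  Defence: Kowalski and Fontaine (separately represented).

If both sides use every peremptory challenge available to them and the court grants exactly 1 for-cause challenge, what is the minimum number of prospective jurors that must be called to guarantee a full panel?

Seats to fill: 8 + 2 alternates = 10.
Peremptories — Crown: 4 + 1×2 = 6; Defence: 4 + 1×2 + 2 = 8; total 14.
For-cause removals: 1.
Minimum venire: 10 + 14 + 1 = 25.

25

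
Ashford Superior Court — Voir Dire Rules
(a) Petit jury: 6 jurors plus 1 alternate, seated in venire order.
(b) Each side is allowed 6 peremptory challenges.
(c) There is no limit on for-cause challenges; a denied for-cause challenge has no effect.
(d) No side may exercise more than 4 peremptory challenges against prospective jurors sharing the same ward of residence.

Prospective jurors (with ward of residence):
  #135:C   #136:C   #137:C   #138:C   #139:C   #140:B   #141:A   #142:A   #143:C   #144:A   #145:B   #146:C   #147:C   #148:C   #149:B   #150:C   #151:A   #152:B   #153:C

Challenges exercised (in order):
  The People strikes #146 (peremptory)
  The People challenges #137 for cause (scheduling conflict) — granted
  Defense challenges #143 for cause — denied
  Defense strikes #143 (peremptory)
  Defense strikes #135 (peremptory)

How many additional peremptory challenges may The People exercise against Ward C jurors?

The People peremptories so far: #146 — 1 of 6 used, 5 left overall.
Against Ward C: #146 — 1 used; per-ward cap 4 leaves 3.
Binding limit: min(5, 3) = 3.

3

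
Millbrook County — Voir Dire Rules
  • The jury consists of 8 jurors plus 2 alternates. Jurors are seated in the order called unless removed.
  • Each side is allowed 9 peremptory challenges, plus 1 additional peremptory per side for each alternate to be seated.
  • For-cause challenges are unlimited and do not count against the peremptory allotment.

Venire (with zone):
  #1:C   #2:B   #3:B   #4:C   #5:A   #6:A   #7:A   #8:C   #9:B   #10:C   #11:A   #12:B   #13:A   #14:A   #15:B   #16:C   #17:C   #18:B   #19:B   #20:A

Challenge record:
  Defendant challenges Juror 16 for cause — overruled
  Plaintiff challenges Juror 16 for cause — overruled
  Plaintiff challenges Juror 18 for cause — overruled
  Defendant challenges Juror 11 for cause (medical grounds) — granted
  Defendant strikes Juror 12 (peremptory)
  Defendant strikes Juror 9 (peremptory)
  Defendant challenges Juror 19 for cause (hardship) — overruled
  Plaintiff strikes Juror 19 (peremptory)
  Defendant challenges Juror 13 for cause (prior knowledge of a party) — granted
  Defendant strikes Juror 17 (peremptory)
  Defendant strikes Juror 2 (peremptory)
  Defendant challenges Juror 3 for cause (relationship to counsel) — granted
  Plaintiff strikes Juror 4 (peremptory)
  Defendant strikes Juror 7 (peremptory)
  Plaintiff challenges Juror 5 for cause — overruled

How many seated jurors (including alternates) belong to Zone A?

4

Removed: #2, #3, #4, #7, #9, #11, #12, #13, #17, #19.
Seated (10 incl. alternates): #1, #5, #6, #8, #10, #14, #15, #16, #18, #20.
Of those, in Zone A: #5, #6, #14, #20 → 4.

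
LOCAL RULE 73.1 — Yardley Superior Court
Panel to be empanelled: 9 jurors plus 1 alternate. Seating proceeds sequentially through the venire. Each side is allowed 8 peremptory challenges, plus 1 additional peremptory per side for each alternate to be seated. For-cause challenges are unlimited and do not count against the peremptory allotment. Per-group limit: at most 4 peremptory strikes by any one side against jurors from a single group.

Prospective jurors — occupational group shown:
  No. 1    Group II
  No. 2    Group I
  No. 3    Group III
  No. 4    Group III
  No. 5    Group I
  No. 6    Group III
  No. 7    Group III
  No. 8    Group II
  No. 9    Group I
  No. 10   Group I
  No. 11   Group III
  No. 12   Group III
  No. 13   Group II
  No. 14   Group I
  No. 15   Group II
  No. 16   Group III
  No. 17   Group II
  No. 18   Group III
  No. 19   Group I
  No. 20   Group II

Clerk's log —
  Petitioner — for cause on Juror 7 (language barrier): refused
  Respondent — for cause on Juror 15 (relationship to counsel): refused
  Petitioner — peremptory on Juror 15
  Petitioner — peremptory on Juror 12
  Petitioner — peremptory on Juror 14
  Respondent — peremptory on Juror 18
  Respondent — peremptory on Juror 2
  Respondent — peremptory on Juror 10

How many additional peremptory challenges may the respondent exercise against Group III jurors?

3

Respondent peremptories so far: #18, #2, #10 — 3 of 9 used, 6 left overall.
Against Group III: #18 — 1 used; per-group cap 4 leaves 3.
Binding limit: min(6, 3) = 3.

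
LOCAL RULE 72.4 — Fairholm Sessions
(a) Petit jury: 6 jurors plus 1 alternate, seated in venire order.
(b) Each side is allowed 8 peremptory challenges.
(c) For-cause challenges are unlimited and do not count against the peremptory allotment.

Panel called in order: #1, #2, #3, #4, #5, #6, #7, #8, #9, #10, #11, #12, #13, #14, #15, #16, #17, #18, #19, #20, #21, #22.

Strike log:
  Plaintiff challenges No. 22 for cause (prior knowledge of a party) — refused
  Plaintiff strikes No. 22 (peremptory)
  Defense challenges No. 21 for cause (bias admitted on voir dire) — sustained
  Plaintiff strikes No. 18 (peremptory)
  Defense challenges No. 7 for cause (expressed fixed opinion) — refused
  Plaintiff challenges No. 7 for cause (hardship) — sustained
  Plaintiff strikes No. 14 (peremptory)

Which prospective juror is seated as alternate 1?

Removed: #7, #14, #18, #21, #22.
Seating in order: seats 1–6 → #1, #2, #3, #4, #5, #6; alternates → #8.
So alternate 1 is #8.

8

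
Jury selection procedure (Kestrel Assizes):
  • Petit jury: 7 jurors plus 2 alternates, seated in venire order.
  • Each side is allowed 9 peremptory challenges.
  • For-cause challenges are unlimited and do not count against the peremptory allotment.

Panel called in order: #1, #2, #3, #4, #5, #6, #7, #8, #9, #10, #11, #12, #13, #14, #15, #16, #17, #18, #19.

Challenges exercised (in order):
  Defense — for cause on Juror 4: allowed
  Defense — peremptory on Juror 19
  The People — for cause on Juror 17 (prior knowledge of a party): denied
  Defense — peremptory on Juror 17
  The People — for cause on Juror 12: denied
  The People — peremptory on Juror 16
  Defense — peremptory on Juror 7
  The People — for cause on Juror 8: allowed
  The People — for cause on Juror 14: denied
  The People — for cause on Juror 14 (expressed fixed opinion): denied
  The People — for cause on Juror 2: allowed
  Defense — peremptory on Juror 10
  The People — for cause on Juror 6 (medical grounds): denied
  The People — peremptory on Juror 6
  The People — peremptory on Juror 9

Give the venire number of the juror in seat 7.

14

Removed: #2, #4, #6, #7, #8, #9, #10, #16, #17, #19. (#12, #14 stay — for-cause denied.)
Seating in order: seats 1–7 → #1, #3, #5, #11, #12, #13, #14; alternates → #15, #18.
So seat 7 is #14.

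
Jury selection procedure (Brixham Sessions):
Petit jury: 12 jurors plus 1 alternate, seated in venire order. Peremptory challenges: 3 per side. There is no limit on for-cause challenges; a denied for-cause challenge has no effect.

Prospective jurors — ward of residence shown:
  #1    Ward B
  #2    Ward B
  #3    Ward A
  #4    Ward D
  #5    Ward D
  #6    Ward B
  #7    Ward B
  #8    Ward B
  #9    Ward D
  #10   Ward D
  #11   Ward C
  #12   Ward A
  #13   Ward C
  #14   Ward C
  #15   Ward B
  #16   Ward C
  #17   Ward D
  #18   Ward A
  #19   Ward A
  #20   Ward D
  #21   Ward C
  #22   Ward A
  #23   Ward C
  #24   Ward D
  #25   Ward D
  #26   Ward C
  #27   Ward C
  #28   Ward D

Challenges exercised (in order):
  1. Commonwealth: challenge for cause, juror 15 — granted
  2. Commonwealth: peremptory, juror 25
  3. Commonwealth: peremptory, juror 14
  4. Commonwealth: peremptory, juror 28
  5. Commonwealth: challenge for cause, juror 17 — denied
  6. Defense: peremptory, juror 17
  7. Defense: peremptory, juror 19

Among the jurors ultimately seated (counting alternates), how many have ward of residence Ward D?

Removed: #14, #15, #17, #19, #25, #28.
Seated (13 incl. alternates): #1, #2, #3, #4, #5, #6, #7, #8, #9, #10, #11, #12, #13.
Of those, in Ward D: #4, #5, #9, #10 → 4.

4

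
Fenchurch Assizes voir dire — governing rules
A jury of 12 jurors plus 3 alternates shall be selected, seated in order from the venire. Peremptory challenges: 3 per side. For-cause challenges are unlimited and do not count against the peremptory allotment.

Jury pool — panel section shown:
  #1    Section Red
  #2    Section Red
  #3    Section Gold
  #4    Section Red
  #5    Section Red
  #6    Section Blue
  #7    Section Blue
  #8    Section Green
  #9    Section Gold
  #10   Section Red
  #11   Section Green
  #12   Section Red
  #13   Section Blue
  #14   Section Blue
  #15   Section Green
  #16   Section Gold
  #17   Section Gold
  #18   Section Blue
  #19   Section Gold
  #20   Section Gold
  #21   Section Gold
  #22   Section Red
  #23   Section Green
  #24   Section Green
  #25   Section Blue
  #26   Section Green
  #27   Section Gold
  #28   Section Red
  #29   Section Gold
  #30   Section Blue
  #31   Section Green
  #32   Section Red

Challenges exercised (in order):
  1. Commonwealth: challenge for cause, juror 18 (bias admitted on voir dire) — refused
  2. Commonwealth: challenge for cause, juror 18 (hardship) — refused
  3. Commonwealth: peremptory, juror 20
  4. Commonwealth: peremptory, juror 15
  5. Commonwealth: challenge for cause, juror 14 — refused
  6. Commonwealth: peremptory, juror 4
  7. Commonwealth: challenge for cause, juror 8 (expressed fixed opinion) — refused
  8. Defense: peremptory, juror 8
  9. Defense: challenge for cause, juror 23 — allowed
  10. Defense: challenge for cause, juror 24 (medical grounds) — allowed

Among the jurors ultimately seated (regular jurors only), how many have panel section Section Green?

Removed: #4, #8, #15, #20, #23, #24.
Seated jurors 1–12: #1, #2, #3, #5, #6, #7, #9, #10, #11, #12, #13, #14 (alternates #16, #17, #18 not counted).
Of those, in Section Green: #11 → 1.

1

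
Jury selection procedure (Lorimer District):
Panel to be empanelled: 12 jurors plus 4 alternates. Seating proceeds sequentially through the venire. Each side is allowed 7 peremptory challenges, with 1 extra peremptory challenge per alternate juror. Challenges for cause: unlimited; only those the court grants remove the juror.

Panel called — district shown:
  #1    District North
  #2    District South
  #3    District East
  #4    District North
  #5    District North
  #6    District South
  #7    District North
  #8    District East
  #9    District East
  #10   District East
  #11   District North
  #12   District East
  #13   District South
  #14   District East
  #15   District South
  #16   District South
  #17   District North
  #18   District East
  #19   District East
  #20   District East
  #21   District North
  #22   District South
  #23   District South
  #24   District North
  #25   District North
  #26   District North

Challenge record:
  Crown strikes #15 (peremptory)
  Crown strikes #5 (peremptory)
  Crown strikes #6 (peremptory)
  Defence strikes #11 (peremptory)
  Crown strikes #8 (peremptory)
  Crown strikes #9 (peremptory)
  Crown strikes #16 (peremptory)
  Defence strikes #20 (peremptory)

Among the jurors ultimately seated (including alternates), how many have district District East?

6

Removed: #5, #6, #8, #9, #11, #15, #16, #20.
Seated (16 incl. alternates): #1, #2, #3, #4, #7, #10, #12, #13, #14, #17, #18, #19, #21, #22, #23, #24.
Of those, in District East: #3, #10, #12, #14, #18, #19 → 6.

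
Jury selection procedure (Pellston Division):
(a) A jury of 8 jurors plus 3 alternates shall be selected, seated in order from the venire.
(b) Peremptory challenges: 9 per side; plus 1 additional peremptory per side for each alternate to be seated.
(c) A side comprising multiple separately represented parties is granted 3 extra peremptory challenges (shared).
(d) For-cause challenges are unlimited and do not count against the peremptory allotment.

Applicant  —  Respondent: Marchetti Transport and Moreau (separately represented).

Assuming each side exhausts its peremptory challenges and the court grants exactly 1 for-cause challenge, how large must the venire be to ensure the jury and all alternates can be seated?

39

Seats to fill: 8 + 3 alternates = 11.
Peremptories — Applicant: 9 + 1×3 = 12; Respondent: 9 + 1×3 + 3 = 15; total 27.
For-cause removals: 1.
Minimum venire: 11 + 27 + 1 = 39.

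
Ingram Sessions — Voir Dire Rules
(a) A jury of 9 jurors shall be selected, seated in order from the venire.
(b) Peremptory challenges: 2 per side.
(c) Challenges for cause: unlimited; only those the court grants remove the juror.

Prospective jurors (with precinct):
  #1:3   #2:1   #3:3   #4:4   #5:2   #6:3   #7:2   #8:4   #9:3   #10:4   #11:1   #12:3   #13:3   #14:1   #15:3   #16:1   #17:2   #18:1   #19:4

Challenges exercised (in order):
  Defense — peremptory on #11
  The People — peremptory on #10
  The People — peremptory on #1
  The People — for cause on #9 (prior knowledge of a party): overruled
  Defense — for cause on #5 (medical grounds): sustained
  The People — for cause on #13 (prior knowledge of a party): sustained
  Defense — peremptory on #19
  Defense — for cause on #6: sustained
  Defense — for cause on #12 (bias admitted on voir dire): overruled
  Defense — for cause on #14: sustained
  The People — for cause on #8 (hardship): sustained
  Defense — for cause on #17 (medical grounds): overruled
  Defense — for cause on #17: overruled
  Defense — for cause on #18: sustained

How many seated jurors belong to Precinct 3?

Removed: #1, #5, #6, #8, #10, #11, #13, #14, #18, #19.
Seated jurors 1–9: #2, #3, #4, #7, #9, #12, #15, #16, #17.
Of those, in Precinct 3: #3, #9, #12, #15 → 4.

4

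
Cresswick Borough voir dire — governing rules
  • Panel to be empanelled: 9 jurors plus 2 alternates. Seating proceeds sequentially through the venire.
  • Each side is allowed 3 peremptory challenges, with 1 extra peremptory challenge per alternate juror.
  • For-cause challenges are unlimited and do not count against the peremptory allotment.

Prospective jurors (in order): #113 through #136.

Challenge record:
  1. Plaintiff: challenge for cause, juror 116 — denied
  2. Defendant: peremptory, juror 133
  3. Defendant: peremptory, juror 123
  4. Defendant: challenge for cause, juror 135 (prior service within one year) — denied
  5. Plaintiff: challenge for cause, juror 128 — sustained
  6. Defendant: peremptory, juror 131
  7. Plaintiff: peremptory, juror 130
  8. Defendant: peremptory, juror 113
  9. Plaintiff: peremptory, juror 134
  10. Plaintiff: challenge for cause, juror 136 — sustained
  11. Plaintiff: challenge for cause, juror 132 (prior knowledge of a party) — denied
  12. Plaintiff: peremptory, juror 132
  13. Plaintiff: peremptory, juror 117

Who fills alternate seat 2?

Removed: #113, #117, #123, #128, #130, #131, #132, #133, #134, #136. (#116, #135 stay — for-cause denied.)
Seating in order: seats 1–9 → #114, #115, #116, #118, #119, #120, #121, #122, #124; alternates → #125, #126.
So alternate 2 is #126.

126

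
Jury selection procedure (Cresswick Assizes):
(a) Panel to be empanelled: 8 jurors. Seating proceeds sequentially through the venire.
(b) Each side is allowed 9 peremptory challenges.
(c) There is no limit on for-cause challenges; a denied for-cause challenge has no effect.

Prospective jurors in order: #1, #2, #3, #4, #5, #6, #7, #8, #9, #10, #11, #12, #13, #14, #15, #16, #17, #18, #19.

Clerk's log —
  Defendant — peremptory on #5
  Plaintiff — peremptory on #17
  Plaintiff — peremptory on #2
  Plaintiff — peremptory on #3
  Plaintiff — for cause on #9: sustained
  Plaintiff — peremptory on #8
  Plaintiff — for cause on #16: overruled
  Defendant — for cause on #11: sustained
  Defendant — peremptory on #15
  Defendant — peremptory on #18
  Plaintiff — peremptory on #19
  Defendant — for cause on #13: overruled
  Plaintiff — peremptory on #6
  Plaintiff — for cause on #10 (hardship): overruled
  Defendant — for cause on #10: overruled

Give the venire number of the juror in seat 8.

16

Removed: #2, #3, #5, #6, #8, #9, #11, #15, #17, #18, #19. (#10, #13, #16 stay — for-cause denied.)
Seating in order: seats 1–8 → #1, #4, #7, #10, #12, #13, #14, #16.
So seat 8 is #16.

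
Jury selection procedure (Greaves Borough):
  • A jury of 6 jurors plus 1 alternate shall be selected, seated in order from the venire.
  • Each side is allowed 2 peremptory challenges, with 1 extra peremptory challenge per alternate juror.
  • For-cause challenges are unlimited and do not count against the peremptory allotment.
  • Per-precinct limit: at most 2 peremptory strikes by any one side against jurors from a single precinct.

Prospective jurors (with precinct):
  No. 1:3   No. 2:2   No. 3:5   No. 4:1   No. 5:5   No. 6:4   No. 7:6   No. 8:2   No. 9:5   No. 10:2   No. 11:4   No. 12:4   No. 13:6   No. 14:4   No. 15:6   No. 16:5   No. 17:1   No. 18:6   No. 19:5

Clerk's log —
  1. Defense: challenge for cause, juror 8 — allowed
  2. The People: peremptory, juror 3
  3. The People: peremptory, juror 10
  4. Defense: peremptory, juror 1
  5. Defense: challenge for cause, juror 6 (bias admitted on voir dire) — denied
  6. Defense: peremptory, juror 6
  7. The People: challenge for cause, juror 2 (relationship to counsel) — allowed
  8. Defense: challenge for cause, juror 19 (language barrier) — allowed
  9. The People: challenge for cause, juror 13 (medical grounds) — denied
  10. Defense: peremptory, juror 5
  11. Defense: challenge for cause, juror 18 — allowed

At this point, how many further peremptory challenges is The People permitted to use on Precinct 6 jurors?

The People peremptories so far: #3, #10 — 2 of 3 used, 1 left overall.
Against Precinct 6: none yet — per-precinct cap 2 leaves 2.
Binding limit: min(1, 2) = 1.

1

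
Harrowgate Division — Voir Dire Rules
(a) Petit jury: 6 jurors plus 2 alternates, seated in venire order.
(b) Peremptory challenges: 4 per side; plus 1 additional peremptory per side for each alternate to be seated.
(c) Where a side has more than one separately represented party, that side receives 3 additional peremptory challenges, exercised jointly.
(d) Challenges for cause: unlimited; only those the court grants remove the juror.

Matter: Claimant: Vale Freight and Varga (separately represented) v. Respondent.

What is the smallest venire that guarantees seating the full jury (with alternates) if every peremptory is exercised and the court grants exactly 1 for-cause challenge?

Seats to fill: 6 + 2 alternates = 8.
Peremptories — Claimant: 4 + 1×2 + 3 = 9; Respondent: 4 + 1×2 = 6; total 15.
For-cause removals: 1.
Minimum venire: 8 + 15 + 1 = 24.

24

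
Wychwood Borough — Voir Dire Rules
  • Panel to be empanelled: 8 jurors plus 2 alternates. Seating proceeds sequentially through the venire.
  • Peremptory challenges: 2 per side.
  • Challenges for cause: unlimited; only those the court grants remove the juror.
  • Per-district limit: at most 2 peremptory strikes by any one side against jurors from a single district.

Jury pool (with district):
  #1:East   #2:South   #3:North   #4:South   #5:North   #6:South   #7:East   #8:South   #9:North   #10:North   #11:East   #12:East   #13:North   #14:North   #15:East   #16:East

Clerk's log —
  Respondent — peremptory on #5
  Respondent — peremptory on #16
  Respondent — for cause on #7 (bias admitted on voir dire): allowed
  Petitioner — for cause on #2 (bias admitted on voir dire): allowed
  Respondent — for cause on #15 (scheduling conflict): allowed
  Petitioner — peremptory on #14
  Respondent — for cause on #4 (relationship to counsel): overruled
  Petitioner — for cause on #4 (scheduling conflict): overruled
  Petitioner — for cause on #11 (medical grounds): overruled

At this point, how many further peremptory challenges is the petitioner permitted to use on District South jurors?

1

Petitioner peremptories so far: #14 — 1 of 2 used, 1 left overall.
Against District South: none yet — per-district cap 2 leaves 2.
Binding limit: min(1, 2) = 1.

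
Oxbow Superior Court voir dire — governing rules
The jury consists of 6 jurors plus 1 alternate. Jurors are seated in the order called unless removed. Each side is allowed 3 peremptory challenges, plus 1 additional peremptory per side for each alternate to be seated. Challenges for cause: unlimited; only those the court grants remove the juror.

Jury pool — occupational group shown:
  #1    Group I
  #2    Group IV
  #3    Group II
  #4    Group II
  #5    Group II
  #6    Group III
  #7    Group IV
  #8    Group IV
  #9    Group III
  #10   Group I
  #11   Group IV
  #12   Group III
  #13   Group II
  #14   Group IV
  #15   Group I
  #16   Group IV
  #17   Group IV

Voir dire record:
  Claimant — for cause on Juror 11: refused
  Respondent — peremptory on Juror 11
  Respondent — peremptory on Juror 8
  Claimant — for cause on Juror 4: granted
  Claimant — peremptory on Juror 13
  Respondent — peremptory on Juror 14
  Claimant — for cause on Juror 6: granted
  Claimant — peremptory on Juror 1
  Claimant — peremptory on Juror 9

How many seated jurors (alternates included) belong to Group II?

Removed: #1, #4, #6, #8, #9, #11, #13, #14.
Seated (7 incl. alternates): #2, #3, #5, #7, #10, #12, #15.
Of those, in Group II: #3, #5 → 2.

2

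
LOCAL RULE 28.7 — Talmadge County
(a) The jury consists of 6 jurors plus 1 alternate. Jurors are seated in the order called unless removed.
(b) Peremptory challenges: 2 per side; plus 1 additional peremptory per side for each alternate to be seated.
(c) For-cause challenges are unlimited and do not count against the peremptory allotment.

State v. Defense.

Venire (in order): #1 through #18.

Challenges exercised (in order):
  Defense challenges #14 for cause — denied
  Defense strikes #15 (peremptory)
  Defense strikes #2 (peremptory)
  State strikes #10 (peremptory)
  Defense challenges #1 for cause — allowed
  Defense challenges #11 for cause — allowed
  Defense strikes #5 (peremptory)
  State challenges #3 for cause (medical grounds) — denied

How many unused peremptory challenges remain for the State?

2

State allotment: 2 base + 1 × 1 alternate = 3.
State peremptories used: #10 — 1 (the for-cause on #3 doesn't count).
Remaining: 3 − 1 = 2.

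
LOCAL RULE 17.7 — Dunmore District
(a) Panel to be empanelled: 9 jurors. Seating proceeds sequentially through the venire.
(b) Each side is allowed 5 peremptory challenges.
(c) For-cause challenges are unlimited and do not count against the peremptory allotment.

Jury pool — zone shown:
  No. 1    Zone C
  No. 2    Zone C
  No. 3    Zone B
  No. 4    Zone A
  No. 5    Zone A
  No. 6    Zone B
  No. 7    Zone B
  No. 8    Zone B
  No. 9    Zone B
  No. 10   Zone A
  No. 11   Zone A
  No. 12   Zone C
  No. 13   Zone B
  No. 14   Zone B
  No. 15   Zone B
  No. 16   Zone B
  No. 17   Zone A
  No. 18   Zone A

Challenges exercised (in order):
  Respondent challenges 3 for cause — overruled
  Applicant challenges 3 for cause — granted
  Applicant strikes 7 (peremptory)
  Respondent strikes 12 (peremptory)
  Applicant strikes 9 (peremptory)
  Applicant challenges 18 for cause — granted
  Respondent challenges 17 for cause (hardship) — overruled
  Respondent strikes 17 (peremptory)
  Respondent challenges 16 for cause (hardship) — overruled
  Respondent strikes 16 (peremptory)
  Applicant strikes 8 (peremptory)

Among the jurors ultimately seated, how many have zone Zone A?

Removed: #3, #7, #8, #9, #12, #16, #17, #18.
Seated jurors 1–9: #1, #2, #4, #5, #6, #10, #11, #13, #14.
Of those, in Zone A: #4, #5, #10, #11 → 4.

4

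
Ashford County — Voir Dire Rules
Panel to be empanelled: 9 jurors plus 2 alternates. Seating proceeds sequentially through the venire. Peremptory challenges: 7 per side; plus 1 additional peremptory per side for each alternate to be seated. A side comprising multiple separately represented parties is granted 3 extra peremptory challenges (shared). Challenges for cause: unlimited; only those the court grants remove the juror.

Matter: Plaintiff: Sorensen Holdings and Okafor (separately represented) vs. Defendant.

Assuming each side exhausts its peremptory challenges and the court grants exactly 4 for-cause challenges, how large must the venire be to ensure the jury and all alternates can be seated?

Seats to fill: 9 + 2 alternates = 11.
Peremptories — Plaintiff: 7 + 1×2 + 3 = 12; Defendant: 7 + 1×2 = 9; total 21.
For-cause removals: 4.
Minimum venire: 11 + 21 + 4 = 36.

36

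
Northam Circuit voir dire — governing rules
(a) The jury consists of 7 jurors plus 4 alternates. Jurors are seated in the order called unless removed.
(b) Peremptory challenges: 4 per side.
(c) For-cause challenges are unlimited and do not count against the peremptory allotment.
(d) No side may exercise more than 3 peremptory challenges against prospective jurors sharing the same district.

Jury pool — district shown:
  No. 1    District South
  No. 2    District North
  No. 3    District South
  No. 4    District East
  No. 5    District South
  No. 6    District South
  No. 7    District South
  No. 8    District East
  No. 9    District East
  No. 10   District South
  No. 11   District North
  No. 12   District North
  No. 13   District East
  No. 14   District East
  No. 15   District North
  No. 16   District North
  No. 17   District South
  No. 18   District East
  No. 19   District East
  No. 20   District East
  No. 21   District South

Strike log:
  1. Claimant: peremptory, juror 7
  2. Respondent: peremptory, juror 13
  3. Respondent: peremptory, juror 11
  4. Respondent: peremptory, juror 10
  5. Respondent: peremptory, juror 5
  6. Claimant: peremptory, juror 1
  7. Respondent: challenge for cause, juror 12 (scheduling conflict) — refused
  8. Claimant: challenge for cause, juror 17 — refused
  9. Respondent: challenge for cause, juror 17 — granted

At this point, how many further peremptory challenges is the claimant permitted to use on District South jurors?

Claimant peremptories so far: #7, #1 — 2 of 4 used, 2 left overall.
Against District South: #7, #1 — 2 used; per-district cap 3 leaves 1.
Binding limit: min(2, 1) = 1.

1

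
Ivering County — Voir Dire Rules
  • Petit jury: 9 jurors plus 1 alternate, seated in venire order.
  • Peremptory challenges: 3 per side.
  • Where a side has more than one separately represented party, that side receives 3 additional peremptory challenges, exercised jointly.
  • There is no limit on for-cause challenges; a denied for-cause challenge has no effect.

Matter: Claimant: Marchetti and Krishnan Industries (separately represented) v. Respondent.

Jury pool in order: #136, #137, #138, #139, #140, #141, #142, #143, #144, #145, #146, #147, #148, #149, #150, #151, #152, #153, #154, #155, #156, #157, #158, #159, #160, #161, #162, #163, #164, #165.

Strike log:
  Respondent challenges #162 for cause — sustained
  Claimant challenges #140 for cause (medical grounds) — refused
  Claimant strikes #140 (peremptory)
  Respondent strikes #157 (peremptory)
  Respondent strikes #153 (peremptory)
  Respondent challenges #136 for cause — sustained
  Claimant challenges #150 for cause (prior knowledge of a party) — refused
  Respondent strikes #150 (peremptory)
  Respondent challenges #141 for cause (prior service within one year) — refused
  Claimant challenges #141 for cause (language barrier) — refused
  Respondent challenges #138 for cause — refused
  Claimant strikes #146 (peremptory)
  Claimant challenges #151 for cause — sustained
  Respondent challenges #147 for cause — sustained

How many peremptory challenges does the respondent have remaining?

0

Respondent allotment: 3.
Respondent peremptories used: #157, #153, #150 — 3 (for-cause on #162, #136, #141, #138, #147 don't count).
Remaining: 3 − 3 = 0.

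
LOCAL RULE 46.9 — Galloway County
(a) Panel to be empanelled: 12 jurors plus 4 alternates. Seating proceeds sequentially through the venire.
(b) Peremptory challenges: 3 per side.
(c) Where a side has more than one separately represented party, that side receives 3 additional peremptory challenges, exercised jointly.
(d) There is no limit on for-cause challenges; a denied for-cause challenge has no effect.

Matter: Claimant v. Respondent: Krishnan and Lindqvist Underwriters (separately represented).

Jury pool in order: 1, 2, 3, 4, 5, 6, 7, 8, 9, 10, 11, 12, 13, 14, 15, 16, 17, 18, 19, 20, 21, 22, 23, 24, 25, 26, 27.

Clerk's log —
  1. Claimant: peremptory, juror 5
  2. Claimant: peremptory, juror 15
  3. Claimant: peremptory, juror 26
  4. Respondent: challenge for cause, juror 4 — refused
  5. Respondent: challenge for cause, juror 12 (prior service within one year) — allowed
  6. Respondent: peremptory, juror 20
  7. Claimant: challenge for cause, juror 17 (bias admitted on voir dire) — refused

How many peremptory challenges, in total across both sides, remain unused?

5

Claimant allotment: 3. Respondent allotment: 3 base + 3 multi-party = 6.
Claimant peremptories used: #5, #15, #26 — 3 (the for-cause on #17 doesn't count).
Respondent peremptories used: #20 — 1 (for-cause on #4, #12 don't count).
Remaining: (3 − 3) + (6 − 1) = 5.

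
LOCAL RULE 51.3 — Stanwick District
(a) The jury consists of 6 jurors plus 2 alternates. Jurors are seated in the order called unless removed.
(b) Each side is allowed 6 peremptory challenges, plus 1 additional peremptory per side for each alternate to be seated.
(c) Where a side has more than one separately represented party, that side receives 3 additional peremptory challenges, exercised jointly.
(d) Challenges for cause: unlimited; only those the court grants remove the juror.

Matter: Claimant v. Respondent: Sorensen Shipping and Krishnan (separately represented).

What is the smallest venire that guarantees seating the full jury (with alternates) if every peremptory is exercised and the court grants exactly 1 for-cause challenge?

Seats to fill: 6 + 2 alternates = 8.
Peremptories — Claimant: 6 + 1×2 = 8; Respondent: 6 + 1×2 + 3 = 11; total 19.
For-cause removals: 1.
Minimum venire: 8 + 19 + 1 = 28.

28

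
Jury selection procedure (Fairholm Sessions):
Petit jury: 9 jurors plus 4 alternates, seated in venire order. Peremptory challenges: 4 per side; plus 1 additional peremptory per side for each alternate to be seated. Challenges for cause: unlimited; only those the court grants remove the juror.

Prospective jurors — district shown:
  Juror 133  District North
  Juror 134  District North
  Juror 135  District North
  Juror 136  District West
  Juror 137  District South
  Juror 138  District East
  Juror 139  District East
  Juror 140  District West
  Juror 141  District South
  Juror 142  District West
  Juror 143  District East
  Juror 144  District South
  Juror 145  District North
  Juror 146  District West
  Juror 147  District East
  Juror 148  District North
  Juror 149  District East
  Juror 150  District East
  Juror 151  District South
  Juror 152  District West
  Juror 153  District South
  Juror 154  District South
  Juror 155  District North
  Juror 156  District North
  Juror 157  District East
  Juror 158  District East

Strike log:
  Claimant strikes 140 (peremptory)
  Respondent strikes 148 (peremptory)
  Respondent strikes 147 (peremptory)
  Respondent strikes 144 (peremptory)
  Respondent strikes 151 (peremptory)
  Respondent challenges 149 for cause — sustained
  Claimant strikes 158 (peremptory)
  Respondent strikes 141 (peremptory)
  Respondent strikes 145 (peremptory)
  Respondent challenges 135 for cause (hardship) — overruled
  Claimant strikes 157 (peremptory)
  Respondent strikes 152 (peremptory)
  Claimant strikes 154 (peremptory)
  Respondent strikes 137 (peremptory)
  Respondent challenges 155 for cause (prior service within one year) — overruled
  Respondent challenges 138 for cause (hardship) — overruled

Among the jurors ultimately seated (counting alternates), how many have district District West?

Removed: #137, #140, #141, #144, #145, #147, #148, #149, #151, #152, #154, #157, #158.
Seated (13 incl. alternates): #133, #134, #135, #136, #138, #139, #142, #143, #146, #150, #153, #155, #156.
Of those, in District West: #136, #142, #146 → 3.

3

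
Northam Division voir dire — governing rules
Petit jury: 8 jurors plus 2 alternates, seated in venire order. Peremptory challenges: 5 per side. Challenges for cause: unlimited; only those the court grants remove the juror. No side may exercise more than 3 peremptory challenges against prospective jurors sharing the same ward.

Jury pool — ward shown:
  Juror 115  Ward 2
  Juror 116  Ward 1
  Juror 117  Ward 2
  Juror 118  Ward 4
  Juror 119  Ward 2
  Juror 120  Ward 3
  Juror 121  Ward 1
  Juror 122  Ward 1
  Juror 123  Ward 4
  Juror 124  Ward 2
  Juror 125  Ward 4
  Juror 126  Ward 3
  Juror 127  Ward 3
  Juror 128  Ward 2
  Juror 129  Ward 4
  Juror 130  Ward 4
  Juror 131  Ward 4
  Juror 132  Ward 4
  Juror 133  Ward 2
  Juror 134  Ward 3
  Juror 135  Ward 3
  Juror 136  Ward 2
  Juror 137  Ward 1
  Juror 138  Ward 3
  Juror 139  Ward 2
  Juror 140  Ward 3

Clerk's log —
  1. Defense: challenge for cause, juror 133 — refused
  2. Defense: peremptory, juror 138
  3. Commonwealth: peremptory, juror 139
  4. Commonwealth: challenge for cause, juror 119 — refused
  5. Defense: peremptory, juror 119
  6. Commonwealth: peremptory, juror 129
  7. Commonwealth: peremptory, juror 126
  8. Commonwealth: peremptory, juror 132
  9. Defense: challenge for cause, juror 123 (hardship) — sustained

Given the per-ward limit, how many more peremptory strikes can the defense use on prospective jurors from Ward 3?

Defense peremptories so far: #138, #119 — 2 of 5 used, 3 left overall.
Against Ward 3: #138 — 1 used; per-ward cap 3 leaves 2.
Binding limit: min(3, 2) = 2.

2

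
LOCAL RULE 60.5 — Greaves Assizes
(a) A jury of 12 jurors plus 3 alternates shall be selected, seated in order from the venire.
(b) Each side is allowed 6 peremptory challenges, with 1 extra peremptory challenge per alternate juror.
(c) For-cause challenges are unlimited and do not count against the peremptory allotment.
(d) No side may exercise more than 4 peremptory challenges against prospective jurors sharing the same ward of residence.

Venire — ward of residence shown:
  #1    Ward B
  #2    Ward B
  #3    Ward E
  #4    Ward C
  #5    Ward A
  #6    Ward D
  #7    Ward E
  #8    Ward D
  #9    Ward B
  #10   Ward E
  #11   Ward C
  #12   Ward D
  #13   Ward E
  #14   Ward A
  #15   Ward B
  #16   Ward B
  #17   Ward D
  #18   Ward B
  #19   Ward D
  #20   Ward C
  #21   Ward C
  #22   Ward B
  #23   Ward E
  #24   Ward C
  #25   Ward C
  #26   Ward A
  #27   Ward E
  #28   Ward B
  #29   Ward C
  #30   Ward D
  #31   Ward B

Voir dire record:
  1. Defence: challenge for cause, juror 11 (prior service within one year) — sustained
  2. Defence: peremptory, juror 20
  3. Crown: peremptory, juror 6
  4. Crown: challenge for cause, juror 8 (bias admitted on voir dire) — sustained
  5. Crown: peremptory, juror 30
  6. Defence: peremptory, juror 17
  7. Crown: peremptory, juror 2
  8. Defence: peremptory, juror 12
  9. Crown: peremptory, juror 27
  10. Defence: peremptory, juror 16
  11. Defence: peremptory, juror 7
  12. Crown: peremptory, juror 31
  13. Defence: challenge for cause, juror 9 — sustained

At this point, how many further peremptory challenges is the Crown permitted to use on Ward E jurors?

Crown peremptories so far: #6, #30, #2, #27, #31 — 5 of 9 used, 4 left overall.
Against Ward E: #27 — 1 used; per-ward cap 4 leaves 3.
Binding limit: min(4, 3) = 3.

3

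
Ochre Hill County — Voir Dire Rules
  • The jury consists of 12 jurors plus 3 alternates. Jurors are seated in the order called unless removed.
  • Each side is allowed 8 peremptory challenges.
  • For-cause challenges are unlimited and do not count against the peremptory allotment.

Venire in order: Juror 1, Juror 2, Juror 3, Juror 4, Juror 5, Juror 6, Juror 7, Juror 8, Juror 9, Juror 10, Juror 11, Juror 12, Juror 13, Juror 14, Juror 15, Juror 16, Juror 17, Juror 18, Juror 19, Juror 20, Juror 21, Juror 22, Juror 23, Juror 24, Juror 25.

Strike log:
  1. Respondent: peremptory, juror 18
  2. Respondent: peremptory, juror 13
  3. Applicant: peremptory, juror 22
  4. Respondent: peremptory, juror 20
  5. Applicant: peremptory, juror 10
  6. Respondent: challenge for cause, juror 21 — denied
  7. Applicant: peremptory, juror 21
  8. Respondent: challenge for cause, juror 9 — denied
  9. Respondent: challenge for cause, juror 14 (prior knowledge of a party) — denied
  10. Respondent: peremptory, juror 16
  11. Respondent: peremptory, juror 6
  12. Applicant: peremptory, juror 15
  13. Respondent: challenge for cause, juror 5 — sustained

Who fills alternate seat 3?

Removed: #5, #6, #10, #13, #15, #16, #18, #20, #21, #22. (#9, #14 stay — for-cause denied.)
Filling seats in venire order through position 15: #1, #2, #3, #4, #7, #8, #9, #11, #12, #14, #17, #19, #23, #24, #25.
So alternate 3 is #25.

25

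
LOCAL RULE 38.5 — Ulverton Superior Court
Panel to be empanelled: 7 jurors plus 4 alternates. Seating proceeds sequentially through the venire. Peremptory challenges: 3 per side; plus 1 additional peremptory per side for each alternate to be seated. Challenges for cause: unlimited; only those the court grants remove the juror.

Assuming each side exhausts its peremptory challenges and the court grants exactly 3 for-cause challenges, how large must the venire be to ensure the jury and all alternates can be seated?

28

Seats to fill: 7 + 4 alternates = 11.
Peremptories: 3 + 1×4 = 7 per side × 2 sides = 14.
For-cause removals: 3.
Minimum venire: 11 + 14 + 3 = 28.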